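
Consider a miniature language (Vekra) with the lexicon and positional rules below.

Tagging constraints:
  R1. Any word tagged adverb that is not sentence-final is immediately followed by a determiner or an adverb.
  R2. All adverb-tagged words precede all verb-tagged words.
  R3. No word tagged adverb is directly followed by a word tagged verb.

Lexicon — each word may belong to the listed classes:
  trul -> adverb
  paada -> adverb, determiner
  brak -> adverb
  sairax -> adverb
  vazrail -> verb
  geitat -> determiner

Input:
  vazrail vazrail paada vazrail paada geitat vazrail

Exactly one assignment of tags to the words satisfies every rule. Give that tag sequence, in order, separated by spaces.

Candidates per position — 1:vazrail {verb}; 2:vazrail {verb}; 3:paada {adverb,determiner}; 4:vazrail {verb}; 5:paada {adverb,determiner}; 6:geitat {determiner}; 7:vazrail {verb}.
If word 3 were adverb, no tagging could satisfy rule 1; so word 3 is determiner.
If word 5 were adverb, no tagging could satisfy rule 2; so word 5 is determiner.
The only consistent sequence is: verb verb determiner verb determiner determiner verb.
Verifying each rule — rule 1 ok; rule 2 ok; rule 3 ok.

verb verb determiner verb determiner determiner verb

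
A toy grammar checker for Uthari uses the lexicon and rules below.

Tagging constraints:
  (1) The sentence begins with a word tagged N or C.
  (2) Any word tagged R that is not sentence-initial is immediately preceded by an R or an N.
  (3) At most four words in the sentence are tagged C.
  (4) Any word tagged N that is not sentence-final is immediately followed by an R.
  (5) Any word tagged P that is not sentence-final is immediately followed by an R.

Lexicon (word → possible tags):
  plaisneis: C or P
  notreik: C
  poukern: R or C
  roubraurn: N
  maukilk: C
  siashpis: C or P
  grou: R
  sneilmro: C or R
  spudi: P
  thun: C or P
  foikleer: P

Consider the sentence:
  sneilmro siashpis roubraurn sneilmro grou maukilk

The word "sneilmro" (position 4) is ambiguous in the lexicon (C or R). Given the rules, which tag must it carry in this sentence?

R

Candidates per position — 1:sneilmro {C,R}; 2:siashpis {C,P}; 3:roubraurn {N}; 4:sneilmro {C,R}; 5:grou {R}; 6:maukilk {C}.
Position 1: R is ruled out by rule 1; that leaves C.
Position 2: P is ruled out by rule 5; that leaves C.
Position 4: C is ruled out by rule 2; that leaves R.
So the tagging must be: C C N R R C.
Check: rule 1 ✓; rule 2 ✓; rule 3 ✓; rule 4 ✓; rule 5 ✓.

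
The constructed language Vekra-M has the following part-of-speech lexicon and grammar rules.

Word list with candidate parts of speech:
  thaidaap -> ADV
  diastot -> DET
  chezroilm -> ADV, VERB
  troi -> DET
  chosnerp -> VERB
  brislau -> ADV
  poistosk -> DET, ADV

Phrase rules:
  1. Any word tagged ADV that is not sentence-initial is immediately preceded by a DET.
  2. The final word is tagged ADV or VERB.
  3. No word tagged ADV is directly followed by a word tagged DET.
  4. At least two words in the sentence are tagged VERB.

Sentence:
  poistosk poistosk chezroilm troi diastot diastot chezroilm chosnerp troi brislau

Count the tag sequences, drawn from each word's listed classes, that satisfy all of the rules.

Candidates per position — 1:poistosk {DET,ADV}; 2:poistosk {DET,ADV}; 3:chezroilm {ADV,VERB}; 4:troi {DET}; 5:diastot {DET}; 6:diastot {DET}; 7:chezroilm {ADV,VERB}; 8:chosnerp {VERB}; 9:troi {DET}; 10:brislau {ADV}.
There are 16 candidate sequences in total.
The sequences that satisfy every rule: DET DET VERB DET DET DET ADV VERB DET ADV; DET DET VERB DET DET DET VERB VERB DET ADV; DET ADV VERB DET DET DET ADV VERB DET ADV; DET ADV VERB DET DET DET VERB VERB DET ADV.
Count = 4.

4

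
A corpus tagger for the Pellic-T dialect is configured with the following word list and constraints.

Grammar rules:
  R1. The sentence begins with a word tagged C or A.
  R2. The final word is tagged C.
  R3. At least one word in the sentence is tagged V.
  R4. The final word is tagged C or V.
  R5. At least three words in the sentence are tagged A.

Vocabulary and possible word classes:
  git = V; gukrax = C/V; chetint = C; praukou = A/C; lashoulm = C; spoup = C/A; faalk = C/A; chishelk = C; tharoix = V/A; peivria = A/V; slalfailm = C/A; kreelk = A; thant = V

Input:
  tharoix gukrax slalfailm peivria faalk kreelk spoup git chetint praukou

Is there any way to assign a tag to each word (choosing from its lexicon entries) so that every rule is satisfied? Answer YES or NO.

Candidates per position — 1:tharoix {V,A}; 2:gukrax {C,V}; 3:slalfailm {C,A}; 4:peivria {A,V}; 5:faalk {C,A}; 6:kreelk {A}; 7:spoup {C,A}; 8:git {V}; 9:chetint {C}; 10:praukou {A,C}.
One satisfying assignment: A C A A A A C V C C.
Verifying each rule — rule 1 ok; rule 2 ok; rule 3 ok; rule 4 ok; rule 5 ok.

YES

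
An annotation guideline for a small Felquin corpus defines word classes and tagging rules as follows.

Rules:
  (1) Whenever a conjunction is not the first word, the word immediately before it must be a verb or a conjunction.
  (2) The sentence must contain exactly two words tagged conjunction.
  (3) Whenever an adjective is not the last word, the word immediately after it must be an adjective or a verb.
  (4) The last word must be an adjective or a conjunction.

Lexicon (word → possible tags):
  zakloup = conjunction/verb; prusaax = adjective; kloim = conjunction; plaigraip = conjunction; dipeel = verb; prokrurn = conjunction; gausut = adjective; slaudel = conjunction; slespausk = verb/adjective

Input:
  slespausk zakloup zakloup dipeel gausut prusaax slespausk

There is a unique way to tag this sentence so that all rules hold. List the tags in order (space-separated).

Candidates per position — 1:slespausk {verb,adjective}; 2:zakloup {conjunction,verb}; 3:zakloup {conjunction,verb}; 4:dipeel {verb}; 5:gausut {adjective}; 6:prusaax {adjective}; 7:slespausk {verb,adjective}.
If word 2 were verb, no tagging could satisfy rule 2; so word 2 is conjunction.
If word 3 were verb, no tagging could satisfy rule 2; so word 3 is conjunction.
If word 7 were verb, no tagging could satisfy rule 4; so word 7 is adjective.
If word 1 were adjective, no tagging could satisfy rule 1; so word 1 is verb.
That leaves exactly one tagging: verb conjunction conjunction verb adjective adjective adjective.
Checking: rule 1 ✓; rule 2 ✓; rule 3 ✓; rule 4 ✓.

verb conjunction conjunction verb adjective adjective adjective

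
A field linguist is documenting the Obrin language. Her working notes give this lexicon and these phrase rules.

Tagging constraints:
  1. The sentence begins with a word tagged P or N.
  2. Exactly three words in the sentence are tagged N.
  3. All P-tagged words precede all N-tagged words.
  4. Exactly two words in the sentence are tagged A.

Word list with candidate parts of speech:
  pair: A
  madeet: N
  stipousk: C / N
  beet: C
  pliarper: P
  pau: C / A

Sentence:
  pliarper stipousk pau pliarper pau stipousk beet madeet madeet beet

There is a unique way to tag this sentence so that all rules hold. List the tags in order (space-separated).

Candidates per position — 1:pliarper {P}; 2:stipousk {C,N}; 3:pau {C,A}; 4:pliarper {P}; 5:pau {C,A}; 6:stipousk {C,N}; 7:beet {C}; 8:madeet {N}; 9:madeet {N}; 10:beet {C}.
Position 2: tagging it N would leave rule 3 unsatisfiable, so it must be C.
Position 3: tagging it C would leave rule 4 unsatisfiable, so it must be A.
Position 5: tagging it C would leave rule 4 unsatisfiable, so it must be A.
Position 6: tagging it C would leave rule 2 unsatisfiable, so it must be N.
That leaves exactly one tagging: P C A P A N C N N C.
Check: rule 1 satisfied; rule 2 satisfied; rule 3 satisfied; rule 4 satisfied.

P C A P A N C N N C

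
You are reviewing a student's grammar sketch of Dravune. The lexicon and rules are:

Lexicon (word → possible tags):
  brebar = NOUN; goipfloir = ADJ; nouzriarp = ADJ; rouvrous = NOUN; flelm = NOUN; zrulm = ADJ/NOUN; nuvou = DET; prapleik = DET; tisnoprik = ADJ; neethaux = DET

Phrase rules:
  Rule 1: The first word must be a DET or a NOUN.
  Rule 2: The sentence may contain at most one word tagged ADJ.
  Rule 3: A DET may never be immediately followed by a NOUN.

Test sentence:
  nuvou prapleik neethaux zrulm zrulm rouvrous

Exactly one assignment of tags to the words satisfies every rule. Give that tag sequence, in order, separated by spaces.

Candidates per position — 1:nuvou {DET}; 2:prapleik {DET}; 3:neethaux {DET}; 4:zrulm {ADJ,NOUN}; 5:zrulm {ADJ,NOUN}; 6:rouvrous {NOUN}.
Position 4: tagging it NOUN would leave rule 3 unsatisfiable, so it must be ADJ.
Position 5: tagging it ADJ would leave rule 2 unsatisfiable, so it must be NOUN.
The unique satisfying tagging is: DET DET DET ADJ NOUN NOUN.
Checking: rule 1 ok; rule 2 ok; rule 3 ok.

DET DET DET ADJ NOUN NOUN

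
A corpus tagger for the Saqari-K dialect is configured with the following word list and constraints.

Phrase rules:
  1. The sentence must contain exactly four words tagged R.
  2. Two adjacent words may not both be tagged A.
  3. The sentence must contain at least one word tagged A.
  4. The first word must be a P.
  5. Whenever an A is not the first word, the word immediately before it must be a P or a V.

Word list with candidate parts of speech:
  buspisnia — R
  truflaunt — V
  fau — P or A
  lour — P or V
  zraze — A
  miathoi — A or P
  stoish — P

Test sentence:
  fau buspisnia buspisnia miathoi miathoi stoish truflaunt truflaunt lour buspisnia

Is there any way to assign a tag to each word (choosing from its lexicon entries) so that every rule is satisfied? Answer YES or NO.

Candidates per position — 1:fau {P,A}; 2:buspisnia {R}; 3:buspisnia {R}; 4:miathoi {A,P}; 5:miathoi {A,P}; 6:stoish {P}; 7:truflaunt {V}; 8:truflaunt {V}; 9:lour {P,V}; 10:buspisnia {R}.
Rule 1 cannot be satisfied by any choice of tags from the lexicon.
So there is no consistent tagging.

NO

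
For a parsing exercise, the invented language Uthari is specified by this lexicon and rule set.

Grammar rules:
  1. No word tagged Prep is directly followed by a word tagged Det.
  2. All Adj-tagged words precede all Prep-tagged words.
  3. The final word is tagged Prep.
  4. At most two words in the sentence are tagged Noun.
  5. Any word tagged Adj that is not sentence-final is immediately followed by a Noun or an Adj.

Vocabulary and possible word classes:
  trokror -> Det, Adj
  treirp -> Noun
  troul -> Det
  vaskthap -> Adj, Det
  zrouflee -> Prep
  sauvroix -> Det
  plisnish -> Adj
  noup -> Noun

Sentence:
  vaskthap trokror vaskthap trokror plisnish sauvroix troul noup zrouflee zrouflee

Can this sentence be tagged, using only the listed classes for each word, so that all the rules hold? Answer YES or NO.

NO

Candidates per position — 1:vaskthap {Adj,Det}; 2:trokror {Det,Adj}; 3:vaskthap {Adj,Det}; 4:trokror {Det,Adj}; 5:plisnish {Adj}; 6:sauvroix {Det}; 7:troul {Det}; 8:noup {Noun}; 9:zrouflee {Prep}; 10:zrouflee {Prep}.
Rule 5 cannot be satisfied by any choice of tags from the lexicon.
So there is no consistent tagging.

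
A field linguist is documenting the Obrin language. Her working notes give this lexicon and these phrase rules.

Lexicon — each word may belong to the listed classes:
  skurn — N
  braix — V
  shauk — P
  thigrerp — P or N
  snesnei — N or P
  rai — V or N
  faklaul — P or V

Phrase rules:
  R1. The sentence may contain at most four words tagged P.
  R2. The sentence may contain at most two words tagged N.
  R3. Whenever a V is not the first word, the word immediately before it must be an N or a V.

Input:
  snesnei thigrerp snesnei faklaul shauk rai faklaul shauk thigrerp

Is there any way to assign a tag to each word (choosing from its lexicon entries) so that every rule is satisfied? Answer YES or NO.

NO

Candidates per position — 1:snesnei {N,P}; 2:thigrerp {P,N}; 3:snesnei {N,P}; 4:faklaul {P,V}; 5:shauk {P}; 6:rai {V,N}; 7:faklaul {P,V}; 8:shauk {P}; 9:thigrerp {P,N}.
Every candidate sequence violates at least one rule; no consistent tagging exists.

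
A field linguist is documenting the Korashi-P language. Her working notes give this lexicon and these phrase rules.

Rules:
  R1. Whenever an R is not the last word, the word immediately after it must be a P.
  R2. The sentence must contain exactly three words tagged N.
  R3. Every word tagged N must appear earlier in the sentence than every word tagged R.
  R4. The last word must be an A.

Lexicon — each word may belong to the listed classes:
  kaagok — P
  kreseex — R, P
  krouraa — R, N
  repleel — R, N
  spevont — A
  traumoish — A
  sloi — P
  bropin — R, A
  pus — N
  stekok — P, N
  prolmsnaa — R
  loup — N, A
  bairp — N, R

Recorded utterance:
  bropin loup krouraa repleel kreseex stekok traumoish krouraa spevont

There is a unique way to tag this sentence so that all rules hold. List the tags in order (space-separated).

Candidates per position — 1:bropin {R,A}; 2:loup {N,A}; 3:krouraa {R,N}; 4:repleel {R,N}; 5:kreseex {R,P}; 6:stekok {P,N}; 7:traumoish {A}; 8:krouraa {R,N}; 9:spevont {A}.
Position 1: R is ruled out by rule 1; that leaves A.
Position 3: R is ruled out by rule 1; that leaves N.
Position 8: R is ruled out by rule 1; that leaves N.
Position 4: R is ruled out by rule 3; that leaves N.
Position 5: R is ruled out by rule 3; that leaves P.
Position 6: N is ruled out by rule 2; that leaves P.
Position 2: N is ruled out by rule 2; that leaves A.
That leaves exactly one tagging: A A N N P P A N A.
Check: rule 1 satisfied; rule 2 satisfied; rule 3 satisfied; rule 4 satisfied.

A A N N P P A N A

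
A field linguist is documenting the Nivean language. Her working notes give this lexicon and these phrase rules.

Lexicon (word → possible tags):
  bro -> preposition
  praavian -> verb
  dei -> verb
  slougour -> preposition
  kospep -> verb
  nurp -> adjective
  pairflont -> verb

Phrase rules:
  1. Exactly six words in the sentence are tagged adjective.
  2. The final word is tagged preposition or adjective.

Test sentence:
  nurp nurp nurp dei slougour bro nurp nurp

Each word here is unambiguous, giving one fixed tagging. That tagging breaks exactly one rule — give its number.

Fixed tagging: adjective adjective adjective verb preposition preposition adjective adjective.
Checking each rule: R1 violated, R2 holds.
Only rule 1 fails.

1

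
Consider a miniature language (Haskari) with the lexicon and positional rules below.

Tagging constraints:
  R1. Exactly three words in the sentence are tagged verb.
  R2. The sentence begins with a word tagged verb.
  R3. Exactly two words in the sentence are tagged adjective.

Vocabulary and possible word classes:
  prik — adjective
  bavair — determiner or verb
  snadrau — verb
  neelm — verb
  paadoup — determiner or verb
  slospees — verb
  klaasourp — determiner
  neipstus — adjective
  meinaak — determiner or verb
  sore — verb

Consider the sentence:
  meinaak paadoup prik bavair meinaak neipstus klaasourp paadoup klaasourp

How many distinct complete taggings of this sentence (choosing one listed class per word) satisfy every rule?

Candidates per position — 1:meinaak {determiner,verb}; 2:paadoup {determiner,verb}; 3:prik {adjective}; 4:bavair {determiner,verb}; 5:meinaak {determiner,verb}; 6:neipstus {adjective}; 7:klaasourp {determiner}; 8:paadoup {determiner,verb}; 9:klaasourp {determiner}.
There are 32 candidate sequences in total.
Checking each against the rules leaves 6 sequences.
Count = 6.

6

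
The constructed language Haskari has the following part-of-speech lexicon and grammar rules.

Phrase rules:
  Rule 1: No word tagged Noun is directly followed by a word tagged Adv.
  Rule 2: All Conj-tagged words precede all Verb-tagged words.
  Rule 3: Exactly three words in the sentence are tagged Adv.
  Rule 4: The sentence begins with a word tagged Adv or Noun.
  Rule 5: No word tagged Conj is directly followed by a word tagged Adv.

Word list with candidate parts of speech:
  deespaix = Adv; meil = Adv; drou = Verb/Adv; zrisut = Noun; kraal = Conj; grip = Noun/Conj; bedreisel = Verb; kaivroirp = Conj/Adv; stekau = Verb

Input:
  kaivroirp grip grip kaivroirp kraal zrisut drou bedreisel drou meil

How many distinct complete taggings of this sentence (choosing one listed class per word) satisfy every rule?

Candidates per position — 1:kaivroirp {Conj,Adv}; 2:grip {Noun,Conj}; 3:grip {Noun,Conj}; 4:kaivroirp {Conj,Adv}; 5:kraal {Conj}; 6:zrisut {Noun}; 7:drou {Verb,Adv}; 8:bedreisel {Verb}; 9:drou {Verb,Adv}; 10:meil {Adv}.
There are 64 candidate sequences in total.
The sequences that satisfy every rule: Adv Noun Noun Conj Conj Noun Verb Verb Adv Adv; Adv Noun Conj Conj Conj Noun Verb Verb Adv Adv; Adv Conj Noun Conj Conj Noun Verb Verb Adv Adv; Adv Conj Conj Conj Conj Noun Verb Verb Adv Adv.
Count = 4.

4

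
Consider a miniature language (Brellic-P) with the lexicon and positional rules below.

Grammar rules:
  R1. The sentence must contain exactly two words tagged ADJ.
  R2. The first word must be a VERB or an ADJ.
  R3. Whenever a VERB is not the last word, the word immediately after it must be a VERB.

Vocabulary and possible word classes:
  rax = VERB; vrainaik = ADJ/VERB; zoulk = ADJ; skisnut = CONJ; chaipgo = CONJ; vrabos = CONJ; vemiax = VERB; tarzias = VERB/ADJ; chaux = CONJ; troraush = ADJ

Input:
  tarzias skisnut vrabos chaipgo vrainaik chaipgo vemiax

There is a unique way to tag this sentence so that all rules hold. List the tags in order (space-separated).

ADJ CONJ CONJ CONJ ADJ CONJ VERB

Candidates per position — 1:tarzias {VERB,ADJ}; 2:skisnut {CONJ}; 3:vrabos {CONJ}; 4:chaipgo {CONJ}; 5:vrainaik {ADJ,VERB}; 6:chaipgo {CONJ}; 7:vemiax {VERB}.
Word 1 cannot be VERB — rule 1 would then fail for every completion. It is ADJ.
Word 5 cannot be VERB — rule 1 would then fail for every completion. It is ADJ.
That leaves exactly one tagging: ADJ CONJ CONJ CONJ ADJ CONJ VERB.
Checking: rule 1 ok; rule 2 ok; rule 3 ok.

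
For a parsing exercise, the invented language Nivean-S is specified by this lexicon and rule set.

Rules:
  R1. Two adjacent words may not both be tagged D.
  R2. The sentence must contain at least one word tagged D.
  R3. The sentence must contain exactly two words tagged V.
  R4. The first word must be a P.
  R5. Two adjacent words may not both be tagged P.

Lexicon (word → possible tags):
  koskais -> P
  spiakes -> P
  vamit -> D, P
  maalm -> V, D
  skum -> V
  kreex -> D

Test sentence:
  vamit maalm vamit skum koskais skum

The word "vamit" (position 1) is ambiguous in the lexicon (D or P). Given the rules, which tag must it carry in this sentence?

Candidates per position — 1:vamit {D,P}; 2:maalm {V,D}; 3:vamit {D,P}; 4:skum {V}; 5:koskais {P}; 6:skum {V}.
Position 1: tagging it D would leave rule 4 unsatisfiable, so it must be P.
Position 2: tagging it V would leave rule 3 unsatisfiable, so it must be D.
Position 3: tagging it D would leave rule 1 unsatisfiable, so it must be P.
The only consistent sequence is: P D P V P V.
Checking: rule 1 satisfied; rule 2 satisfied; rule 3 satisfied; rule 4 satisfied; rule 5 satisfied.

P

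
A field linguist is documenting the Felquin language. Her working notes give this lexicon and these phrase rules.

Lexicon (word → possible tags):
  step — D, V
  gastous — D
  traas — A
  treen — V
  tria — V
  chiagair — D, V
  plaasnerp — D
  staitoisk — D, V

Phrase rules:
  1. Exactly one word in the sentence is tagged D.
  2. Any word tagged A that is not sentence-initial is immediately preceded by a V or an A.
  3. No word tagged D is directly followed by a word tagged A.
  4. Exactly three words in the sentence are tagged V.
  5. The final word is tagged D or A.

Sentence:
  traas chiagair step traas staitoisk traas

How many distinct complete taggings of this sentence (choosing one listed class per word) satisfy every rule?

0

Candidates per position — 1:traas {A}; 2:chiagair {D,V}; 3:step {D,V}; 4:traas {A}; 5:staitoisk {D,V}; 6:traas {A}.
There are 8 candidate sequences in total.
Every candidate sequence violates at least one rule; no consistent tagging exists.
Count = 0.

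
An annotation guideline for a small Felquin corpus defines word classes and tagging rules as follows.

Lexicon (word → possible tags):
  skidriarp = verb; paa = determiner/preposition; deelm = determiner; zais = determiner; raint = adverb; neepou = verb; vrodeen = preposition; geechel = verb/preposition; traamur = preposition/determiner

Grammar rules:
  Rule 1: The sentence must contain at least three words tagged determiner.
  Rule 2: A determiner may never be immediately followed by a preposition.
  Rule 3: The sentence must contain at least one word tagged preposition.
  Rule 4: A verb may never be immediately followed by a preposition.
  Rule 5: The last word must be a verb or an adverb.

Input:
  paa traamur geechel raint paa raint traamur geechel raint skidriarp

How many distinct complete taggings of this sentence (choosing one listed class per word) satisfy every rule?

Candidates per position — 1:paa {determiner,preposition}; 2:traamur {preposition,determiner}; 3:geechel {verb,preposition}; 4:raint {adverb}; 5:paa {determiner,preposition}; 6:raint {adverb}; 7:traamur {preposition,determiner}; 8:geechel {verb,preposition}; 9:raint {adverb}; 10:skidriarp {verb}.
There are 64 candidate sequences in total.
The sequences that satisfy every rule: determiner determiner verb adverb determiner adverb preposition verb adverb verb; determiner determiner verb adverb determiner adverb preposition preposition adverb verb; determiner determiner verb adverb preposition adverb determiner verb adverb verb; preposition determiner verb adverb determiner adverb determiner verb adverb verb.
Count = 4.

4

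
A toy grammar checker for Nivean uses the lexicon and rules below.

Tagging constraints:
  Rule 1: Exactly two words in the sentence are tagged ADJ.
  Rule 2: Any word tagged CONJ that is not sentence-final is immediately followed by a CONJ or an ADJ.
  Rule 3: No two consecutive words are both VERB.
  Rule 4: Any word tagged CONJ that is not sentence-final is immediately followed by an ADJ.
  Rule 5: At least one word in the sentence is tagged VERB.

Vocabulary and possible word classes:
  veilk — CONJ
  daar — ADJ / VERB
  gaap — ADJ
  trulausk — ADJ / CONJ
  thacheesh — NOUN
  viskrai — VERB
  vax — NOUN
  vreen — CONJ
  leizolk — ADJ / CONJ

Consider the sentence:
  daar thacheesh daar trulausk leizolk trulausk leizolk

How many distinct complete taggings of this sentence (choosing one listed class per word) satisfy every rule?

Candidates per position — 1:daar {ADJ,VERB}; 2:thacheesh {NOUN}; 3:daar {ADJ,VERB}; 4:trulausk {ADJ,CONJ}; 5:leizolk {ADJ,CONJ}; 6:trulausk {ADJ,CONJ}; 7:leizolk {ADJ,CONJ}.
There are 64 candidate sequences in total.
The sequences that satisfy every rule: VERB NOUN VERB ADJ CONJ ADJ CONJ; VERB NOUN VERB CONJ ADJ ADJ CONJ; VERB NOUN VERB CONJ ADJ CONJ ADJ.
Count = 3.

3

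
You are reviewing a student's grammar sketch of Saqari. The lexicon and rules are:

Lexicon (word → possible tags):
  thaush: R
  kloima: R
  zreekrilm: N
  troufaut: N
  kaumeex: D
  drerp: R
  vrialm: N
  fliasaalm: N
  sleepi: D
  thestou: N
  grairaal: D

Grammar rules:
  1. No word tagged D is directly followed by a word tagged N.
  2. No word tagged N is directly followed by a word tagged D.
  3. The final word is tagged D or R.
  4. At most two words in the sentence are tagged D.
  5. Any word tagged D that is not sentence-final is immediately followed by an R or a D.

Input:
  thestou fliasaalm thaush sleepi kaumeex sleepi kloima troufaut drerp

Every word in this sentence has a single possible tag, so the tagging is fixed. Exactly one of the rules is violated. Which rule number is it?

Fixed tagging: N N R D D D R N R.
Applying the rules: R1 pass, R2 pass, R3 pass, R4 fail, R5 pass.
Only rule 4 fails.

4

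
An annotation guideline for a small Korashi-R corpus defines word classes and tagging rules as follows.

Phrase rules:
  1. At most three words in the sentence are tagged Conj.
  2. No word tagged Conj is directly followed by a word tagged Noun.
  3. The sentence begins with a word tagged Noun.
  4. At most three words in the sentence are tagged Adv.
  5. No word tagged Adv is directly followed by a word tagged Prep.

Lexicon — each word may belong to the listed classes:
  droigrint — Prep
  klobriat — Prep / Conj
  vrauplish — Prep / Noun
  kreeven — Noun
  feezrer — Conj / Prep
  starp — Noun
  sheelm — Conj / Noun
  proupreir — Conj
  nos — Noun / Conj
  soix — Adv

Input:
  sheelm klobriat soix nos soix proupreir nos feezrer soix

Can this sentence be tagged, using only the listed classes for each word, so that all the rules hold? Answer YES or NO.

YES

Candidates per position — 1:sheelm {Conj,Noun}; 2:klobriat {Prep,Conj}; 3:soix {Adv}; 4:nos {Noun,Conj}; 5:soix {Adv}; 6:proupreir {Conj}; 7:nos {Noun,Conj}; 8:feezrer {Conj,Prep}; 9:soix {Adv}.
One satisfying assignment: Noun Prep Adv Noun Adv Conj Conj Prep Adv.
Rule-by-rule: rule 1 ok; rule 2 ok; rule 3 ok; rule 4 ok; rule 5 ok.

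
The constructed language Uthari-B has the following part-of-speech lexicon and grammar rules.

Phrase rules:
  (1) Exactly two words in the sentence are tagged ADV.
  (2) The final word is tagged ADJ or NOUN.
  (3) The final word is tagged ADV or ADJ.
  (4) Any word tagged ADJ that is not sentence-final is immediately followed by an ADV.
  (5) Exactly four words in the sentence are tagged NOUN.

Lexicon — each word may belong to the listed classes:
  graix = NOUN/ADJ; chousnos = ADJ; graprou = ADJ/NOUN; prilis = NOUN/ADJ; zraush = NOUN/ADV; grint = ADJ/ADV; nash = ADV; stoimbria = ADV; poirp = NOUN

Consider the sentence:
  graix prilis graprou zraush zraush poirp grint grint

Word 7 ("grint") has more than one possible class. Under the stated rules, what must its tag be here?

ADV

Candidates per position — 1:graix {NOUN,ADJ}; 2:prilis {NOUN,ADJ}; 3:graprou {ADJ,NOUN}; 4:zraush {NOUN,ADV}; 5:zraush {NOUN,ADV}; 6:poirp {NOUN}; 7:grint {ADJ,ADV}; 8:grint {ADJ,ADV}.
At position 1, choosing ADJ makes rule 4 impossible to satisfy; hence NOUN.
At position 2, choosing ADJ makes rule 4 impossible to satisfy; hence NOUN.
At position 8, choosing ADV makes rule 2 impossible to satisfy; hence ADJ.
At position 7, choosing ADJ makes rule 4 impossible to satisfy; hence ADV.
The remaining ambiguous positions (3, 4, 5) are resolved jointly — only one combination satisfies every rule.
That leaves exactly one tagging: NOUN NOUN ADJ ADV NOUN NOUN ADV ADJ.
Checking: rule 1 ✓; rule 2 ✓; rule 3 ✓; rule 4 ✓; rule 5 ✓.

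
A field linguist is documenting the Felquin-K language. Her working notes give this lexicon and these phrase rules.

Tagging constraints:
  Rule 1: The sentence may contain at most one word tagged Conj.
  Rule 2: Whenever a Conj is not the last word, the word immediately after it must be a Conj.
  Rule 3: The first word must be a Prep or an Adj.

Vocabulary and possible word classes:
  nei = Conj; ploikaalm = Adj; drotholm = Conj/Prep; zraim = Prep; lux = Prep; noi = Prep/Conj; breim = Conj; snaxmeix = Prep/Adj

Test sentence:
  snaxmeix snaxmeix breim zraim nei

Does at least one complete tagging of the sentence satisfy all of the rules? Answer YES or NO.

NO

Candidates per position — 1:snaxmeix {Prep,Adj}; 2:snaxmeix {Prep,Adj}; 3:breim {Conj}; 4:zraim {Prep}; 5:nei {Conj}.
Rule 1 cannot be satisfied by any choice of tags from the lexicon.
So there is no consistent tagging.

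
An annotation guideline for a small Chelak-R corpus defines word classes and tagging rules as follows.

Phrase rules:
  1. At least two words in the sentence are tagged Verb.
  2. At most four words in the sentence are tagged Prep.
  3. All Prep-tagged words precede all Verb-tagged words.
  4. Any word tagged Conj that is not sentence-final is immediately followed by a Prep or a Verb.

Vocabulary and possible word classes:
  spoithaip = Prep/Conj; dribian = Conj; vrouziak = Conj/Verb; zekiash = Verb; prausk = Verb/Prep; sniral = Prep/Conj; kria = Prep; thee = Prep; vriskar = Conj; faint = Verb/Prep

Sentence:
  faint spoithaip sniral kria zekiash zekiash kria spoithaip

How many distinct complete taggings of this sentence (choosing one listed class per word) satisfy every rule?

Candidates per position — 1:faint {Verb,Prep}; 2:spoithaip {Prep,Conj}; 3:sniral {Prep,Conj}; 4:kria {Prep}; 5:zekiash {Verb}; 6:zekiash {Verb}; 7:kria {Prep}; 8:spoithaip {Prep,Conj}.
There are 16 candidate sequences in total.
Rule 3 cannot be satisfied by any choice of tags from the lexicon.
So there is no consistent tagging.
Count = 0.

0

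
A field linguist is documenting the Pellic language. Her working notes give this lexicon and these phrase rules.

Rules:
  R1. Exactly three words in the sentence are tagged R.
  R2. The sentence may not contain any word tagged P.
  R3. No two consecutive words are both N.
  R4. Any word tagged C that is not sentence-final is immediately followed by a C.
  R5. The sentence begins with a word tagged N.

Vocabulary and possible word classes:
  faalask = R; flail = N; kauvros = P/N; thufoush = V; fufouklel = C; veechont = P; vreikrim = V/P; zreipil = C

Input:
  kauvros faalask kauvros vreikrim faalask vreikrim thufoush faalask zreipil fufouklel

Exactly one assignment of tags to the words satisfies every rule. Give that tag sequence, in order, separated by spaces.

Candidates per position — 1:kauvros {P,N}; 2:faalask {R}; 3:kauvros {P,N}; 4:vreikrim {V,P}; 5:faalask {R}; 6:vreikrim {V,P}; 7:thufoush {V}; 8:faalask {R}; 9:zreipil {C}; 10:fufouklel {C}.
At position 1, choosing P makes rule 2 impossible to satisfy; hence N.
At position 3, choosing P makes rule 2 impossible to satisfy; hence N.
At position 4, choosing P makes rule 2 impossible to satisfy; hence V.
At position 6, choosing P makes rule 2 impossible to satisfy; hence V.
The only consistent sequence is: N R N V R V V R C C.
Rule-by-rule: rule 1 satisfied; rule 2 satisfied; rule 3 satisfied; rule 4 satisfied; rule 5 satisfied.

N R N V R V V R C C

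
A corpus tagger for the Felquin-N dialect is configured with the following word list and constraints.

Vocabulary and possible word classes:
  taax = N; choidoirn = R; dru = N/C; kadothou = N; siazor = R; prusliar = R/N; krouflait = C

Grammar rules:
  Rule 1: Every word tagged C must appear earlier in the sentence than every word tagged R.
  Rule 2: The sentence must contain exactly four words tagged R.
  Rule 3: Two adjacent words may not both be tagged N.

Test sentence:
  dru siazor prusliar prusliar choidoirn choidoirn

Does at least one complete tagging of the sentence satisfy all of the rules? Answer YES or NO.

YES

Candidates per position — 1:dru {N,C}; 2:siazor {R}; 3:prusliar {R,N}; 4:prusliar {R,N}; 5:choidoirn {R}; 6:choidoirn {R}.
One satisfying assignment: N R N R R R.
Checking: rule 1 holds; rule 2 holds; rule 3 holds.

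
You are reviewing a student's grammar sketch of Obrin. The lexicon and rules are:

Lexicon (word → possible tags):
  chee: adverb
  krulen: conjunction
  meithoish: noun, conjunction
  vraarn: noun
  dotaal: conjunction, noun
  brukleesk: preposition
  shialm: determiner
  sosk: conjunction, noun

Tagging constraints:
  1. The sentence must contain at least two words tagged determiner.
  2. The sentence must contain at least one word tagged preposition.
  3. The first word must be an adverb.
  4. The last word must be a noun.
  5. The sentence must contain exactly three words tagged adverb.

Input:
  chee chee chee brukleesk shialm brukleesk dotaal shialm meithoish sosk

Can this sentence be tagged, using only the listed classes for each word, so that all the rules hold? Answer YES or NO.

YES

Candidates per position — 1:chee {adverb}; 2:chee {adverb}; 3:chee {adverb}; 4:brukleesk {preposition}; 5:shialm {determiner}; 6:brukleesk {preposition}; 7:dotaal {conjunction,noun}; 8:shialm {determiner}; 9:meithoish {noun,conjunction}; 10:sosk {conjunction,noun}.
One satisfying assignment: adverb adverb adverb preposition determiner preposition noun determiner conjunction noun.
Check: rule 1 ✓; rule 2 ✓; rule 3 ✓; rule 4 ✓; rule 5 ✓.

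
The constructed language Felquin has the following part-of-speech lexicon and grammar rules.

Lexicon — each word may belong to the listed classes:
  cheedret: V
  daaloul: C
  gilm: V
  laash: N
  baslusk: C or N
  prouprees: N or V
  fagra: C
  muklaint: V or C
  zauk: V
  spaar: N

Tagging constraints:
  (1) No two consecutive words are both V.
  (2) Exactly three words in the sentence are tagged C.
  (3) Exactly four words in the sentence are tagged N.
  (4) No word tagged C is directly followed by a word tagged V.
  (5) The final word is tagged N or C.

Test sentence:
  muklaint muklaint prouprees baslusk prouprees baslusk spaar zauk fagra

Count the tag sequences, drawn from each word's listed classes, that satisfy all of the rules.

Candidates per position — 1:muklaint {V,C}; 2:muklaint {V,C}; 3:prouprees {N,V}; 4:baslusk {C,N}; 5:prouprees {N,V}; 6:baslusk {C,N}; 7:spaar {N}; 8:zauk {V}; 9:fagra {C}.
There are 64 candidate sequences in total.
The sequences that satisfy every rule: V C N C N N N V C; V C N N N C N V C; C C N N V N N V C.
Count = 3.

3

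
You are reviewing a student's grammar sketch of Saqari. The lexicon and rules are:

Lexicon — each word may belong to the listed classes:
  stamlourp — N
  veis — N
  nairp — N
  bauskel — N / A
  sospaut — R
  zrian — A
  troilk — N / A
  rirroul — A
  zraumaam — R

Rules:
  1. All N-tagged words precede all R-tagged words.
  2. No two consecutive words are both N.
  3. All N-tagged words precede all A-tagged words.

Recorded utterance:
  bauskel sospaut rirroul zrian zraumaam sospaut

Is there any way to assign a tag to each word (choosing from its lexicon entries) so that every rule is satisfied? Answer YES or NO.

Candidates per position — 1:bauskel {N,A}; 2:sospaut {R}; 3:rirroul {A}; 4:zrian {A}; 5:zraumaam {R}; 6:sospaut {R}.
One satisfying assignment: A R A A R R.
Checking: rule 1 holds; rule 2 holds; rule 3 holds.

YES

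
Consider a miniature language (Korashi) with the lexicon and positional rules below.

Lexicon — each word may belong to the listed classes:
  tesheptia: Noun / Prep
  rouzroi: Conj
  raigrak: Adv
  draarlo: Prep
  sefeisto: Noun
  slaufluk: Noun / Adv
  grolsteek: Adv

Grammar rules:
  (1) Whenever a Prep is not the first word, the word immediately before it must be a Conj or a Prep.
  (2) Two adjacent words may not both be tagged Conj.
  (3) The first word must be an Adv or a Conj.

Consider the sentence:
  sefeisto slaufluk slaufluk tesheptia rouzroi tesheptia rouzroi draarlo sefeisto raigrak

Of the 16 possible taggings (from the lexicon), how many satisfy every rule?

0

Candidates per position — 1:sefeisto {Noun}; 2:slaufluk {Noun,Adv}; 3:slaufluk {Noun,Adv}; 4:tesheptia {Noun,Prep}; 5:rouzroi {Conj}; 6:tesheptia {Noun,Prep}; 7:rouzroi {Conj}; 8:draarlo {Prep}; 9:sefeisto {Noun}; 10:raigrak {Adv}.
There are 16 candidate sequences in total.
Rule 3 cannot be satisfied by any choice of tags from the lexicon.
So there is no consistent tagging.
Count = 0.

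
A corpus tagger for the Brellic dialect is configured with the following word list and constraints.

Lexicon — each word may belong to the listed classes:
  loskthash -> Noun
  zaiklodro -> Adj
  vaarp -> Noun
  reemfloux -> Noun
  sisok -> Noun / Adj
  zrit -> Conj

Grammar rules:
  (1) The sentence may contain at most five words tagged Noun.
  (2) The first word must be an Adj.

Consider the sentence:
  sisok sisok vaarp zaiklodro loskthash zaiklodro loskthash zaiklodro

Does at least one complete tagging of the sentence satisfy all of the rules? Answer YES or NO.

Candidates per position — 1:sisok {Noun,Adj}; 2:sisok {Noun,Adj}; 3:vaarp {Noun}; 4:zaiklodro {Adj}; 5:loskthash {Noun}; 6:zaiklodro {Adj}; 7:loskthash {Noun}; 8:zaiklodro {Adj}.
One satisfying assignment: Adj Noun Noun Adj Noun Adj Noun Adj.
Verifying each rule — rule 1 ok; rule 2 ok.

YES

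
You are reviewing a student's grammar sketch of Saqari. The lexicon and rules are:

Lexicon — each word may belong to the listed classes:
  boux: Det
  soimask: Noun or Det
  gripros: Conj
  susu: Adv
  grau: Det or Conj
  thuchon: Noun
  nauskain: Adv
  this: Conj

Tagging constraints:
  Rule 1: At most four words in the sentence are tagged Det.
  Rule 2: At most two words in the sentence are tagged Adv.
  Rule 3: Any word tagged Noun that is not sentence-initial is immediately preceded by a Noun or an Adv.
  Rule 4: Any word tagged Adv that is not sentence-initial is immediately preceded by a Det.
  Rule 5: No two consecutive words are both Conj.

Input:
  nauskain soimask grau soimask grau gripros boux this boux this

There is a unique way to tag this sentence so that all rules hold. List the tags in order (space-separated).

Adv Noun Conj Det Det Conj Det Conj Det Conj

Candidates per position — 1:nauskain {Adv}; 2:soimask {Noun,Det}; 3:grau {Det,Conj}; 4:soimask {Noun,Det}; 5:grau {Det,Conj}; 6:gripros {Conj}; 7:boux {Det}; 8:this {Conj}; 9:boux {Det}; 10:this {Conj}.
Position 4: Noun is ruled out by rule 3; that leaves Det.
Position 5: Conj is ruled out by rule 5; that leaves Det.
Position 2: Det is ruled out by rule 1; that leaves Noun.
Position 3: Det is ruled out by rule 1; that leaves Conj.
So the tagging must be: Adv Noun Conj Det Det Conj Det Conj Det Conj.
Rule-by-rule: rule 1 ok; rule 2 ok; rule 3 ok; rule 4 ok; rule 5 ok.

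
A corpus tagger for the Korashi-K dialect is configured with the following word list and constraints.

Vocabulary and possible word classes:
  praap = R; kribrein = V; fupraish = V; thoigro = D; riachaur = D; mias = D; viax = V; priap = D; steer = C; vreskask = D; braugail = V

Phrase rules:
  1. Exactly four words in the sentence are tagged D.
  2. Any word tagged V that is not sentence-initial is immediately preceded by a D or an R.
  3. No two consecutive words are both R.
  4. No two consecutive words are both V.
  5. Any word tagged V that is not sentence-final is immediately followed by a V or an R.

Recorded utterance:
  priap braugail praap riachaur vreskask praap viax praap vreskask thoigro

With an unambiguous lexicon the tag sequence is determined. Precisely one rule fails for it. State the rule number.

1

Fixed tagging: D V R D D R V R D D.
Applying the rules: R1 ✗, R2 ✓, R3 ✓, R4 ✓, R5 ✓.
Only rule 1 fails.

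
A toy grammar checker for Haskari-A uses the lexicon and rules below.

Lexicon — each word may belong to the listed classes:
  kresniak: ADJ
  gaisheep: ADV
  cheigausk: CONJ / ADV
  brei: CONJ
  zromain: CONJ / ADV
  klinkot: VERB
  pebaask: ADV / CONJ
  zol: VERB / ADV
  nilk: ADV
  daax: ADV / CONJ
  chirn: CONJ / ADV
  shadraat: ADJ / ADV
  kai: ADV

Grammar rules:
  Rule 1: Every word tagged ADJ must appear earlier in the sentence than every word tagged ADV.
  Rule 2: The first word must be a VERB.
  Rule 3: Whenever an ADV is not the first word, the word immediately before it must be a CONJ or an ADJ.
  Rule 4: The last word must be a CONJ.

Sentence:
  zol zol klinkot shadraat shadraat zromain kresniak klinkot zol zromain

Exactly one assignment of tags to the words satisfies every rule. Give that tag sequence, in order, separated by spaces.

VERB VERB VERB ADJ ADJ CONJ ADJ VERB VERB CONJ

Candidates per position — 1:zol {VERB,ADV}; 2:zol {VERB,ADV}; 3:klinkot {VERB}; 4:shadraat {ADJ,ADV}; 5:shadraat {ADJ,ADV}; 6:zromain {CONJ,ADV}; 7:kresniak {ADJ}; 8:klinkot {VERB}; 9:zol {VERB,ADV}; 10:zromain {CONJ,ADV}.
At position 1, choosing ADV makes rule 1 impossible to satisfy; hence VERB.
At position 2, choosing ADV makes rule 1 impossible to satisfy; hence VERB.
At position 4, choosing ADV makes rule 1 impossible to satisfy; hence ADJ.
At position 5, choosing ADV makes rule 1 impossible to satisfy; hence ADJ.
At position 6, choosing ADV makes rule 1 impossible to satisfy; hence CONJ.
At position 9, choosing ADV makes rule 3 impossible to satisfy; hence VERB.
At position 10, choosing ADV makes rule 3 impossible to satisfy; hence CONJ.
That leaves exactly one tagging: VERB VERB VERB ADJ ADJ CONJ ADJ VERB VERB CONJ.
Check: rule 1 holds; rule 2 holds; rule 3 holds; rule 4 holds.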